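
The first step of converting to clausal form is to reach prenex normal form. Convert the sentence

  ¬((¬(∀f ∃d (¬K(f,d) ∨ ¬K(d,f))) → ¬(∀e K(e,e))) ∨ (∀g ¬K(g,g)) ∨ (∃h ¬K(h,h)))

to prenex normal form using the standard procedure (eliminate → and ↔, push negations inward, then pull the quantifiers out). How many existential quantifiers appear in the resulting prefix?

2

Eliminate → and ↔ using ¬ and ∨.
  ¬(¬¬(∀f ∃d (¬K(f,d) ∨ ¬K(d,f))) ∨ ¬(∀e K(e,e)) ∨ (∀g ¬K(g,g)) ∨ (∃h ¬K(h,h)))
Push ¬ through the quantifiers and connectives to reach negation normal form:
  (∃f ∀d (K(f,d) ∧ K(d,f))) ∧ (∀e K(e,e)) ∧ (∃g K(g,g)) ∧ (∀h K(h,h))
All bound variables are already distinct, so no renaming is needed.
Pull the quantifiers to the front (each side's bound variable is not free in the other side):
  ∃f ∀d ∀e ∃g ∀h (K(f,d) ∧ K(d,f) ∧ K(e,e) ∧ K(g,g) ∧ K(h,h))
The prefix is ∃f ∀d ∀e ∃g ∀h: 3 universal, 2 existential.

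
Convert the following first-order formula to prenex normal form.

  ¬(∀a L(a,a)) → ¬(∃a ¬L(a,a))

Eliminate → and ↔ using ¬ and ∨.
  ¬¬(∀a L(a,a)) ∨ ¬(∃a ¬L(a,a))
Push ¬ through the quantifiers and connectives to reach negation normal form:
  (∀a L(a,a)) ∨ (∀a L(a,a))
Rename bound variables to avoid capture: a↦b.
  (∀a L(a,a)) ∨ (∀b L(b,b))
Finally move all quantifiers to the prefix:
  ∀a ∀b (L(a,a) ∨ L(b,b))

∀a ∀b (L(a,a) ∨ L(b,b))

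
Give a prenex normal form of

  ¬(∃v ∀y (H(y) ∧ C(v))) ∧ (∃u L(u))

Move each ¬ inward, flipping quantifiers it crosses:
  (∀v ∃y (¬H(y) ∨ ¬C(v))) ∧ (∃u L(u))
Pull the quantifiers to the front (each side's bound variable is not free in the other side):
  ∀v ∃y ∃u ((¬H(y) ∨ ¬C(v)) ∧ L(u))

∀v ∃y ∃u ((¬H(y) ∨ ¬C(v)) ∧ L(u))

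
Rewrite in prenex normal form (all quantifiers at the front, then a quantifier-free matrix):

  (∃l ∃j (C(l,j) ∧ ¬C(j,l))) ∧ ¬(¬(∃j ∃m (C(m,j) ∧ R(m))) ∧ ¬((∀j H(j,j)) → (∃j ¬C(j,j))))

∃l ∃j ∃z1 ∃m ∃c ∃q (C(l,j) ∧ ¬C(j,l) ∧ (C(m,z1) ∧ R(m) ∨ ¬H(c,c) ∨ ¬C(q,q)))

Eliminate → and ↔ using ¬ and ∨.
  (∃l ∃j (C(l,j) ∧ ¬C(j,l))) ∧ ¬(¬(∃j ∃m (C(m,j) ∧ R(m))) ∧ ¬(¬(∀j H(j,j)) ∨ (∃j ¬C(j,j))))
Move each ¬ inward, flipping quantifiers it crosses:
  (∃l ∃j (C(l,j) ∧ ¬C(j,l))) ∧ ((∃j ∃m (C(m,j) ∧ R(m))) ∨ (∃j ¬H(j,j)) ∨ (∃j ¬C(j,j)))
Standardize variables apart so no two quantifiers bind the same name: j↦z1, j↦c, j↦q.
  (∃l ∃j (C(l,j) ∧ ¬C(j,l))) ∧ ((∃z1 ∃m (C(m,z1) ∧ R(m))) ∨ (∃c ¬H(c,c)) ∨ (∃q ¬C(q,q)))
Extract every quantifier outward, since the variables are now distinct and don't occur free across branches:
  ∃l ∃j ∃z1 ∃m ∃c ∃q (C(l,j) ∧ ¬C(j,l) ∧ (C(m,z1) ∧ R(m) ∨ ¬H(c,c) ∨ ¬C(q,q)))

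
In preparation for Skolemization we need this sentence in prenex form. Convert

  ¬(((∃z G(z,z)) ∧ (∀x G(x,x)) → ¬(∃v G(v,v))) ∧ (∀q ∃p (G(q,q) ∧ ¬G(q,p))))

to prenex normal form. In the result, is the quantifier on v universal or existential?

existential

Eliminate → and ↔ using ¬ and ∨.
  ¬((¬((∃z G(z,z)) ∧ (∀x G(x,x))) ∨ ¬(∃v G(v,v))) ∧ (∀q ∃p (G(q,q) ∧ ¬G(q,p))))
Push ¬ through the quantifiers and connectives to reach negation normal form:
  (∃z G(z,z)) ∧ (∀x G(x,x)) ∧ (∃v G(v,v)) ∨ (∃q ∀p (¬G(q,q) ∨ G(q,p)))
All bound variables are already distinct, so no renaming is needed.
Pull the quantifiers to the front (each side's bound variable is not free in the other side):
  ∃z ∀x ∃v ∃q ∀p (G(z,z) ∧ G(x,x) ∧ G(v,v) ∨ ¬G(q,q) ∨ G(q,p))
The quantifier ∃v sits under an even number of negations (counting the antecedent side of each →), so it remains existential.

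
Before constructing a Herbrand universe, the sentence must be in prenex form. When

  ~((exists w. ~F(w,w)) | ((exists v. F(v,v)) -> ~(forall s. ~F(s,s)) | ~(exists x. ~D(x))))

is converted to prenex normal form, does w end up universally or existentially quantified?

First replace A → B with ¬A ∨ B.
  ~((exists w. ~F(w,w)) | ~(exists v. F(v,v)) | ~(forall s. ~F(s,s)) | ~(exists x. ~D(x)))
Move each ¬ inward, flipping quantifiers it crosses:
  (forall w. F(w,w)) & (exists v. F(v,v)) & (forall s. ~F(s,s)) & (exists x. ~D(x))
Finally move all quantifiers to the prefix:
  forall w. exists v. forall s. exists x. (F(w,w) & F(v,v) & ~F(s,s) & ~D(x))
The quantifier exists w sits under an odd number of negations (counting the antecedent side of each →), so it flips to forall w.

universal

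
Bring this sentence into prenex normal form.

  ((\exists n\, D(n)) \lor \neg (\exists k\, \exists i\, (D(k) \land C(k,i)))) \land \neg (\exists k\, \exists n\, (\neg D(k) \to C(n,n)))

First replace A → B with ¬A ∨ B.
  ((\exists n\, D(n)) \lor \neg (\exists k\, \exists i\, (D(k) \land C(k,i)))) \land \neg (\exists k\, \exists n\, (\neg \neg D(k) \lor C(n,n)))
Move each ¬ inward, flipping quantifiers it crosses:
  ((\exists n\, D(n)) \lor (\forall k\, \forall i\, (\neg D(k) \lor \neg C(k,i)))) \land (\forall k\, \forall n\, (\neg D(k) \land \neg C(n,n)))
Standardize variables apart so no two quantifiers bind the same name: k↦v, n↦x.
  ((\exists n\, D(n)) \lor (\forall k\, \forall i\, (\neg D(k) \lor \neg C(k,i)))) \land (\forall v\, \forall x\, (\neg D(v) \land \neg C(x,x)))
Finally move all quantifiers to the prefix:
  \exists n\, \forall k\, \forall i\, \forall v\, \forall x\, ((D(n) \lor \neg D(k) \lor \neg C(k,i)) \land \neg D(v) \land \neg C(x,x))

\exists n\, \forall k\, \forall i\, \forall v\, \forall x\, ((D(n) \lor \neg D(k) \lor \neg C(k,i)) \land \neg D(v) \land \neg C(x,x))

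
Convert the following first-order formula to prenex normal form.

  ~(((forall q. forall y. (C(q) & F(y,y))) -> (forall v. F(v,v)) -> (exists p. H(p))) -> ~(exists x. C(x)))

Eliminate → and ↔ using ¬ and ∨.
  ~(~(~(forall q. forall y. (C(q) & F(y,y))) | ~(forall v. F(v,v)) | (exists p. H(p))) | ~(exists x. C(x)))
Move each ¬ inward, flipping quantifiers it crosses:
  ((exists q. exists y. (~C(q) | ~F(y,y))) | (exists v. ~F(v,v)) | (exists p. H(p))) & (exists x. C(x))
All bound variables are already distinct, so no renaming is needed.
Finally move all quantifiers to the prefix:
  exists q. exists y. exists v. exists p. exists x. ((~C(q) | ~F(y,y) | ~F(v,v) | H(p)) & C(x))

exists q. exists y. exists v. exists p. exists x. ((~C(q) | ~F(y,y) | ~F(v,v) | H(p)) & C(x))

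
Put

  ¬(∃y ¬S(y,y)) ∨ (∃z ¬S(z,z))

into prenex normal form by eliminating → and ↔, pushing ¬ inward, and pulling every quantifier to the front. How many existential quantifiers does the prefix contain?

1

Push ¬ through the quantifiers and connectives to reach negation normal form:
  (∀y S(y,y)) ∨ (∃z ¬S(z,z))
All bound variables are already distinct, so no renaming is needed.
Finally move all quantifiers to the prefix:
  ∀y ∃z (S(y,y) ∨ ¬S(z,z))
The prefix is ∀y ∃z: 1 universal, 1 existential.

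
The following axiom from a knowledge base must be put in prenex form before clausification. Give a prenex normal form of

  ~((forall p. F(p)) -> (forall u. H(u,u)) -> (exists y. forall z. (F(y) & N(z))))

First replace A → B with ¬A ∨ B.
  ~(~(forall p. F(p)) | ~(forall u. H(u,u)) | (exists y. forall z. (F(y) & N(z))))
Move each ¬ inward, flipping quantifiers it crosses:
  (forall p. F(p)) & (forall u. H(u,u)) & (forall y. exists z. (~F(y) | ~N(z)))
All bound variables are already distinct, so no renaming is needed.
Finally move all quantifiers to the prefix:
  forall p. forall u. forall y. exists z. (F(p) & H(u,u) & (~F(y) | ~N(z)))

forall p. forall u. forall y. exists z. (F(p) & H(u,u) & (~F(y) | ~N(z)))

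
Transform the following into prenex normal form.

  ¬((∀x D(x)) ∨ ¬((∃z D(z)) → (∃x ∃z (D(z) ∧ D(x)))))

Rewrite implications/biconditionals: A → B as ¬A ∨ B.
  ¬((∀x D(x)) ∨ ¬(¬(∃z D(z)) ∨ (∃x ∃z (D(z) ∧ D(x)))))
Push ¬ through the quantifiers and connectives to reach negation normal form:
  (∃x ¬D(x)) ∧ ((∀z ¬D(z)) ∨ (∃x ∃z (D(z) ∧ D(x))))
Give each quantifier a distinct variable: x↦p, z↦b.
  (∃x ¬D(x)) ∧ ((∀z ¬D(z)) ∨ (∃p ∃b (D(b) ∧ D(p))))
Extract every quantifier outward, since the variables are now distinct and don't occur free across branches:
  ∃x ∀z ∃p ∃b (¬D(x) ∧ (¬D(z) ∨ D(b) ∧ D(p)))

∃x ∀z ∃p ∃b (¬D(x) ∧ (¬D(z) ∨ D(b) ∧ D(p)))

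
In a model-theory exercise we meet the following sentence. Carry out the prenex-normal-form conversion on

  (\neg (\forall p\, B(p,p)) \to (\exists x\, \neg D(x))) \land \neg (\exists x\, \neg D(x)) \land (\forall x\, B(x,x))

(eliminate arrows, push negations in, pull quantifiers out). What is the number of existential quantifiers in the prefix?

Eliminate → and ↔ using ¬ and ∨.
  (\neg \neg (\forall p\, B(p,p)) \lor (\exists x\, \neg D(x))) \land \neg (\exists x\, \neg D(x)) \land (\forall x\, B(x,x))
Drive negations inward (¬∀x A ≡ ∃x ¬A, ¬∃x A ≡ ∀x ¬A, De Morgan for ∧/∨):
  ((\forall p\, B(p,p)) \lor (\exists x\, \neg D(x))) \land (\forall x\, D(x)) \land (\forall x\, B(x,x))
Rename bound variables to avoid capture: x↦v1, x↦b.
  ((\forall p\, B(p,p)) \lor (\exists x\, \neg D(x))) \land (\forall v1\, D(v1)) \land (\forall b\, B(b,b))
Extract every quantifier outward, since the variables are now distinct and don't occur free across branches:
  \forall p\, \exists x\, \forall v1\, \forall b\, ((B(p,p) \lor \neg D(x)) \land D(v1) \land B(b,b))
The prefix is \forall p \exists x \forall v1 \forall b: 3 universal, 1 existential.

1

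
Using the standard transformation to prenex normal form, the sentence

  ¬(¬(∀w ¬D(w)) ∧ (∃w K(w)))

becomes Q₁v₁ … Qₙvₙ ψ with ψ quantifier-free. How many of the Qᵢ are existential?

0

Push ¬ through the quantifiers and connectives to reach negation normal form:
  (∀w ¬D(w)) ∨ (∀w ¬K(w))
Give each quantifier a distinct variable: w↦r.
  (∀w ¬D(w)) ∨ (∀r ¬K(r))
Extract every quantifier outward, since the variables are now distinct and don't occur free across branches:
  ∀w ∀r (¬D(w) ∨ ¬K(r))
The prefix is ∀w ∀r: 2 universal, 0 existential.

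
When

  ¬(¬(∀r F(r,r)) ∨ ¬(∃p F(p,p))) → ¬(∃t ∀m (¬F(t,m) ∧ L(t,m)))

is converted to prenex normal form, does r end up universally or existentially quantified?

existential

Rewrite implications/biconditionals: A → B as ¬A ∨ B.
  ¬¬(¬(∀r F(r,r)) ∨ ¬(∃p F(p,p))) ∨ ¬(∃t ∀m (¬F(t,m) ∧ L(t,m)))
Push ¬ through the quantifiers and connectives to reach negation normal form:
  (∃r ¬F(r,r)) ∨ (∀p ¬F(p,p)) ∨ (∀t ∃m (F(t,m) ∨ ¬L(t,m)))
Finally move all quantifiers to the prefix:
  ∃r ∀p ∀t ∃m (¬F(r,r) ∨ ¬F(p,p) ∨ F(t,m) ∨ ¬L(t,m))
The quantifier ∀r sits under an odd number of negations (counting the antecedent side of each →), so it flips to ∃r.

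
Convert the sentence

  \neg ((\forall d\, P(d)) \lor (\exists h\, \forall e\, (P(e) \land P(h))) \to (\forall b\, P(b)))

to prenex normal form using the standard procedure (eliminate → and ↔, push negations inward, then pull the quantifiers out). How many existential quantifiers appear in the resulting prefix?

2

First replace A → B with ¬A ∨ B.
  \neg (\neg ((\forall d\, P(d)) \lor (\exists h\, \forall e\, (P(e) \land P(h)))) \lor (\forall b\, P(b)))
Drive negations inward (¬∀x A ≡ ∃x ¬A, ¬∃x A ≡ ∀x ¬A, De Morgan for ∧/∨):
  ((\forall d\, P(d)) \lor (\exists h\, \forall e\, (P(e) \land P(h)))) \land (\exists b\, \neg P(b))
All bound variables are already distinct, so no renaming is needed.
Pull the quantifiers to the front (each side's bound variable is not free in the other side):
  \forall d\, \exists h\, \forall e\, \exists b\, ((P(d) \lor P(e) \land P(h)) \land \neg P(b))
The prefix is \forall d \exists h \forall e \exists b: 2 universal, 2 existential.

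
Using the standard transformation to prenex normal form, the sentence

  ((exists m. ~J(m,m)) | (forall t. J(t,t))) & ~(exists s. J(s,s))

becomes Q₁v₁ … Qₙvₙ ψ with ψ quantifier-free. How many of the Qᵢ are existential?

1

Move each ¬ inward, flipping quantifiers it crosses:
  ((exists m. ~J(m,m)) | (forall t. J(t,t))) & (forall s. ~J(s,s))
All bound variables are already distinct, so no renaming is needed.
Finally move all quantifiers to the prefix:
  exists m. forall t. forall s. ((~J(m,m) | J(t,t)) & ~J(s,s))
The prefix is exists m forall t forall s: 2 universal, 1 existential.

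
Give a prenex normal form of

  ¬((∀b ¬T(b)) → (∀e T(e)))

First replace A → B with ¬A ∨ B.
  ¬(¬(∀b ¬T(b)) ∨ (∀e T(e)))
Push ¬ through the quantifiers and connectives to reach negation normal form:
  (∀b ¬T(b)) ∧ (∃e ¬T(e))
Finally move all quantifiers to the prefix:
  ∀b ∃e (¬T(b) ∧ ¬T(e))

∀b ∃e (¬T(b) ∧ ¬T(e))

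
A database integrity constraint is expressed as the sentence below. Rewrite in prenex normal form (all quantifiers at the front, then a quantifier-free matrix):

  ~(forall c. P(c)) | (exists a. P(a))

Drive negations inward (¬∀x A ≡ ∃x ¬A, ¬∃x A ≡ ∀x ¬A, De Morgan for ∧/∨):
  (exists c. ~P(c)) | (exists a. P(a))
Extract every quantifier outward, since the variables are now distinct and don't occur free across branches:
  exists c. exists a. (~P(c) | P(a))

exists c. exists a. (~P(c) | P(a))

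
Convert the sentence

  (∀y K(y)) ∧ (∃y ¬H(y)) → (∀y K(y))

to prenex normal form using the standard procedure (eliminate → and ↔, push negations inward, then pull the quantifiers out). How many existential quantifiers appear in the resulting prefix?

Rewrite implications/biconditionals: A → B as ¬A ∨ B.
  ¬((∀y K(y)) ∧ (∃y ¬H(y))) ∨ (∀y K(y))
Drive negations inward (¬∀x A ≡ ∃x ¬A, ¬∃x A ≡ ∀x ¬A, De Morgan for ∧/∨):
  (∃y ¬K(y)) ∨ (∀y H(y)) ∨ (∀y K(y))
Standardize variables apart so no two quantifiers bind the same name: y↦z1, y↦u.
  (∃y ¬K(y)) ∨ (∀z1 H(z1)) ∨ (∀u K(u))
Extract every quantifier outward, since the variables are now distinct and don't occur free across branches:
  ∃y ∀z1 ∀u (¬K(y) ∨ H(z1) ∨ K(u))
The prefix is ∃y ∀z1 ∀u: 2 universal, 1 existential.

1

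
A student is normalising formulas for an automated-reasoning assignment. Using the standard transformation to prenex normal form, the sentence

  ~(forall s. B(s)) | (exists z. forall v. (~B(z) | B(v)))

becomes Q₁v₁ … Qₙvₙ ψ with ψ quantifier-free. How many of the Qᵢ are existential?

Move each ¬ inward, flipping quantifiers it crosses:
  (exists s. ~B(s)) | (exists z. forall v. (~B(z) | B(v)))
Pull the quantifiers to the front (each side's bound variable is not free in the other side):
  exists s. exists z. forall v. (~B(s) | ~B(z) | B(v))
The prefix is exists s exists z forall v: 1 universal, 2 existential.

2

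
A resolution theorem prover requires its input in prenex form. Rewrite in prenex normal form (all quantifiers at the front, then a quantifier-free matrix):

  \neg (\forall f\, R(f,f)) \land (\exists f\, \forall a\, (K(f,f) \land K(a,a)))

Drive negations inward (¬∀x A ≡ ∃x ¬A, ¬∃x A ≡ ∀x ¬A, De Morgan for ∧/∨):
  (\exists f\, \neg R(f,f)) \land (\exists f\, \forall a\, (K(f,f) \land K(a,a)))
Standardize variables apart so no two quantifiers bind the same name: f↦z1.
  (\exists f\, \neg R(f,f)) \land (\exists z1\, \forall a\, (K(z1,z1) \land K(a,a)))
Finally move all quantifiers to the prefix:
  \exists f\, \exists z1\, \forall a\, (\neg R(f,f) \land K(z1,z1) \land K(a,a))

\exists f\, \exists z1\, \forall a\, (\neg R(f,f) \land K(z1,z1) \land K(a,a))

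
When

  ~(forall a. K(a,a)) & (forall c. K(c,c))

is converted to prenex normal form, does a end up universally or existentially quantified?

existential

Push ¬ through the quantifiers and connectives to reach negation normal form:
  (exists a. ~K(a,a)) & (forall c. K(c,c))
All bound variables are already distinct, so no renaming is needed.
Pull the quantifiers to the front (each side's bound variable is not free in the other side):
  exists a. forall c. (~K(a,a) & K(c,c))
The quantifier forall a sits under an odd number of negations, so it flips to exists a.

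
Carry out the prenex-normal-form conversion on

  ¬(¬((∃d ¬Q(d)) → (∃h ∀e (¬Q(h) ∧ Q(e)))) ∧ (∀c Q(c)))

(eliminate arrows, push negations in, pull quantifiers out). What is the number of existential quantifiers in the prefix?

First replace A → B with ¬A ∨ B.
  ¬(¬(¬(∃d ¬Q(d)) ∨ (∃h ∀e (¬Q(h) ∧ Q(e)))) ∧ (∀c Q(c)))
Push ¬ through the quantifiers and connectives to reach negation normal form:
  (∀d Q(d)) ∨ (∃h ∀e (¬Q(h) ∧ Q(e))) ∨ (∃c ¬Q(c))
Extract every quantifier outward, since the variables are now distinct and don't occur free across branches:
  ∀d ∃h ∀e ∃c (Q(d) ∨ ¬Q(h) ∧ Q(e) ∨ ¬Q(c))
The prefix is ∀d ∃h ∀e ∃c: 2 universal, 2 existential.

2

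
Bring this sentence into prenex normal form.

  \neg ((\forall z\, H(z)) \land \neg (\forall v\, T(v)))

Push ¬ through the quantifiers and connectives to reach negation normal form:
  (\exists z\, \neg H(z)) \lor (\forall v\, T(v))
Pull the quantifiers to the front (each side's bound variable is not free in the other side):
  \exists z\, \forall v\, (\neg H(z) \lor T(v))

\exists z\, \forall v\, (\neg H(z) \lor T(v))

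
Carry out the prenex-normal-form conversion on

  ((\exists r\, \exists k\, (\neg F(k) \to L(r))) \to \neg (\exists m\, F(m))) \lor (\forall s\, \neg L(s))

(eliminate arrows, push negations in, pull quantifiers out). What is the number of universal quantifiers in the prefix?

4

First replace A → B with ¬A ∨ B.
  \neg (\exists r\, \exists k\, (\neg \neg F(k) \lor L(r))) \lor \neg (\exists m\, F(m)) \lor (\forall s\, \neg L(s))
Drive negations inward (¬∀x A ≡ ∃x ¬A, ¬∃x A ≡ ∀x ¬A, De Morgan for ∧/∨):
  (\forall r\, \forall k\, (\neg F(k) \land \neg L(r))) \lor (\forall m\, \neg F(m)) \lor (\forall s\, \neg L(s))
All bound variables are already distinct, so no renaming is needed.
Pull the quantifiers to the front (each side's bound variable is not free in the other side):
  \forall r\, \forall k\, \forall m\, \forall s\, (\neg F(k) \land \neg L(r) \lor \neg F(m) \lor \neg L(s))
The prefix is \forall r \forall k \forall m \forall s: 4 universal, 0 existential.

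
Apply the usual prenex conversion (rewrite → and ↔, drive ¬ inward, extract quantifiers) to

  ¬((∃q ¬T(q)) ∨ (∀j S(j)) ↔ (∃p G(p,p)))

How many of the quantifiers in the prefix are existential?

First replace A → B with ¬A ∨ B; A ↔ B as (¬A ∨ B) ∧ (¬B ∨ A).
  ¬((¬((∃q ¬T(q)) ∨ (∀j S(j))) ∨ (∃p G(p,p))) ∧ (¬(∃p G(p,p)) ∨ (∃q ¬T(q)) ∨ (∀j S(j))))
Push ¬ through the quantifiers and connectives to reach negation normal form:
  ((∃q ¬T(q)) ∨ (∀j S(j))) ∧ (∀p ¬G(p,p)) ∨ (∃p G(p,p)) ∧ (∀q T(q)) ∧ (∃j ¬S(j))
Rename bound variables to avoid capture: p↦w, q↦z1, j↦r.
  ((∃q ¬T(q)) ∨ (∀j S(j))) ∧ (∀p ¬G(p,p)) ∨ (∃w G(w,w)) ∧ (∀z1 T(z1)) ∧ (∃r ¬S(r))
Pull the quantifiers to the front (each side's bound variable is not free in the other side):
  ∃q ∀j ∀p ∃w ∀z1 ∃r ((¬T(q) ∨ S(j)) ∧ ¬G(p,p) ∨ G(w,w) ∧ T(z1) ∧ ¬S(r))
The prefix is ∃q ∀j ∀p ∃w ∀z1 ∃r: 3 universal, 3 existential.

3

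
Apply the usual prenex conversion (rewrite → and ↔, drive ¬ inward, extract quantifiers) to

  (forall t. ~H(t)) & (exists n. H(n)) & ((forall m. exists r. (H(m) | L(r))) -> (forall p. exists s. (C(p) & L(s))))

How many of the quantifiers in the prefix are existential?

Rewrite implications/biconditionals: A → B as ¬A ∨ B.
  (forall t. ~H(t)) & (exists n. H(n)) & (~(forall m. exists r. (H(m) | L(r))) | (forall p. exists s. (C(p) & L(s))))
Drive negations inward (¬∀x A ≡ ∃x ¬A, ¬∃x A ≡ ∀x ¬A, De Morgan for ∧/∨):
  (forall t. ~H(t)) & (exists n. H(n)) & ((exists m. forall r. (~H(m) & ~L(r))) | (forall p. exists s. (C(p) & L(s))))
Extract every quantifier outward, since the variables are now distinct and don't occur free across branches:
  forall t. exists n. exists m. forall r. forall p. exists s. (~H(t) & H(n) & (~H(m) & ~L(r) | C(p) & L(s)))
The prefix is forall t exists n exists m forall r forall p exists s: 3 universal, 3 existential.

3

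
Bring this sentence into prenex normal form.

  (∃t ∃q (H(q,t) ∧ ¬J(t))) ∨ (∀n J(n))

All bound variables are already distinct, so no renaming is needed.
Pull the quantifiers to the front (each side's bound variable is not free in the other side):
  ∃t ∃q ∀n (H(q,t) ∧ ¬J(t) ∨ J(n))

∃t ∃q ∀n (H(q,t) ∧ ¬J(t) ∨ J(n))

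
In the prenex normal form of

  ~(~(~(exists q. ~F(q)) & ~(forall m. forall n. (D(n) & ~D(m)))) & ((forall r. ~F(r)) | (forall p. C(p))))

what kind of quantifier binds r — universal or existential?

Push ¬ through the quantifiers and connectives to reach negation normal form:
  (forall q. F(q)) & (exists m. exists n. (~D(n) | D(m))) | (exists r. F(r)) & (exists p. ~C(p))
All bound variables are already distinct, so no renaming is needed.
Extract every quantifier outward, since the variables are now distinct and don't occur free across branches:
  forall q. exists m. exists n. exists r. exists p. (F(q) & (~D(n) | D(m)) | F(r) & ~C(p))
The quantifier forall r sits under an odd number of negations, so it flips to exists r.

existential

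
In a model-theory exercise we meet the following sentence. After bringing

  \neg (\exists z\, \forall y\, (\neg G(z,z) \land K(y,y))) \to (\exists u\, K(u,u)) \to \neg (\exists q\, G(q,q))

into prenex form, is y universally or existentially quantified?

First replace A → B with ¬A ∨ B.
  \neg \neg (\exists z\, \forall y\, (\neg G(z,z) \land K(y,y))) \lor \neg (\exists u\, K(u,u)) \lor \neg (\exists q\, G(q,q))
Push ¬ through the quantifiers and connectives to reach negation normal form:
  (\exists z\, \forall y\, (\neg G(z,z) \land K(y,y))) \lor (\forall u\, \neg K(u,u)) \lor (\forall q\, \neg G(q,q))
Pull the quantifiers to the front (each side's bound variable is not free in the other side):
  \exists z\, \forall y\, \forall u\, \forall q\, (\neg G(z,z) \land K(y,y) \lor \neg K(u,u) \lor \neg G(q,q))
The quantifier \forall y sits under an even number of negations (counting the antecedent side of each →), so it remains universal.

universal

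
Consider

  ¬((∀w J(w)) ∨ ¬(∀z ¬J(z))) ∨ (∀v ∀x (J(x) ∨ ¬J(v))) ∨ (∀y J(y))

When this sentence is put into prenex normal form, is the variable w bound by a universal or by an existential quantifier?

Move each ¬ inward, flipping quantifiers it crosses:
  (∃w ¬J(w)) ∧ (∀z ¬J(z)) ∨ (∀v ∀x (J(x) ∨ ¬J(v))) ∨ (∀y J(y))
All bound variables are already distinct, so no renaming is needed.
Pull the quantifiers to the front (each side's bound variable is not free in the other side):
  ∃w ∀z ∀v ∀x ∀y (¬J(w) ∧ ¬J(z) ∨ J(x) ∨ ¬J(v) ∨ J(y))
The quantifier ∀w sits under an odd number of negations, so it flips to ∃w.

existential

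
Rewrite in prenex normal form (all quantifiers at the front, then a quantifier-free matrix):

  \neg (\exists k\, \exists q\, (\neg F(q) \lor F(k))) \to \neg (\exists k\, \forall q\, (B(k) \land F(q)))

First replace A → B with ¬A ∨ B.
  \neg \neg (\exists k\, \exists q\, (\neg F(q) \lor F(k))) \lor \neg (\exists k\, \forall q\, (B(k) \land F(q)))
Push ¬ through the quantifiers and connectives to reach negation normal form:
  (\exists k\, \exists q\, (\neg F(q) \lor F(k))) \lor (\forall k\, \exists q\, (\neg B(k) \lor \neg F(q)))
Rename bound variables to avoid capture: k↦t, q↦u.
  (\exists k\, \exists q\, (\neg F(q) \lor F(k))) \lor (\forall t\, \exists u\, (\neg B(t) \lor \neg F(u)))
Finally move all quantifiers to the prefix:
  \exists k\, \exists q\, \forall t\, \exists u\, (\neg F(q) \lor F(k) \lor \neg B(t) \lor \neg F(u))

\exists k\, \exists q\, \forall t\, \exists u\, (\neg F(q) \lor F(k) \lor \neg B(t) \lor \neg F(u))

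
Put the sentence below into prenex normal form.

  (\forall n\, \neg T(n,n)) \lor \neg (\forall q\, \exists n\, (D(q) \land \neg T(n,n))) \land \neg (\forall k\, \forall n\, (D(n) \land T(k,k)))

\forall n\, \exists q\, \forall y\, \exists k\, \exists z1\, (\neg T(n,n) \lor (\neg D(q) \lor T(y,y)) \land (\neg D(z1) \lor \neg T(k,k)))

Drive negations inward (¬∀x A ≡ ∃x ¬A, ¬∃x A ≡ ∀x ¬A, De Morgan for ∧/∨):
  (\forall n\, \neg T(n,n)) \lor (\exists q\, \forall n\, (\neg D(q) \lor T(n,n))) \land (\exists k\, \exists n\, (\neg D(n) \lor \neg T(k,k)))
Standardize variables apart so no two quantifiers bind the same name: n↦y, n↦z1.
  (\forall n\, \neg T(n,n)) \lor (\exists q\, \forall y\, (\neg D(q) \lor T(y,y))) \land (\exists k\, \exists z1\, (\neg D(z1) \lor \neg T(k,k)))
Extract every quantifier outward, since the variables are now distinct and don't occur free across branches:
  \forall n\, \exists q\, \forall y\, \exists k\, \exists z1\, (\neg T(n,n) \lor (\neg D(q) \lor T(y,y)) \land (\neg D(z1) \lor \neg T(k,k)))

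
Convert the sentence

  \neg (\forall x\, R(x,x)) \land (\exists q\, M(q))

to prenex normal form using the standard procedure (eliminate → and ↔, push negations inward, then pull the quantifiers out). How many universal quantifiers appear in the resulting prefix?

Drive negations inward (¬∀x A ≡ ∃x ¬A, ¬∃x A ≡ ∀x ¬A, De Morgan for ∧/∨):
  (\exists x\, \neg R(x,x)) \land (\exists q\, M(q))
All bound variables are already distinct, so no renaming is needed.
Finally move all quantifiers to the prefix:
  \exists x\, \exists q\, (\neg R(x,x) \land M(q))
The prefix is \exists x \exists q: 0 universal, 2 existential.

0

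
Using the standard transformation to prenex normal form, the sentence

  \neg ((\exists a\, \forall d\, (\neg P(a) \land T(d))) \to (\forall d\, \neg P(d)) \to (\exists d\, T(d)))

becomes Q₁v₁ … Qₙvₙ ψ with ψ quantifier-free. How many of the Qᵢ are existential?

1

Rewrite implications/biconditionals: A → B as ¬A ∨ B.
  \neg (\neg (\exists a\, \forall d\, (\neg P(a) \land T(d))) \lor \neg (\forall d\, \neg P(d)) \lor (\exists d\, T(d)))
Move each ¬ inward, flipping quantifiers it crosses:
  (\exists a\, \forall d\, (\neg P(a) \land T(d))) \land (\forall d\, \neg P(d)) \land (\forall d\, \neg T(d))
Rename bound variables to avoid capture: d↦c, d↦u1.
  (\exists a\, \forall d\, (\neg P(a) \land T(d))) \land (\forall c\, \neg P(c)) \land (\forall u1\, \neg T(u1))
Extract every quantifier outward, since the variables are now distinct and don't occur free across branches:
  \exists a\, \forall d\, \forall c\, \forall u1\, (\neg P(a) \land T(d) \land \neg P(c) \land \neg T(u1))
The prefix is \exists a \forall d \forall c \forall u1: 3 universal, 1 existential.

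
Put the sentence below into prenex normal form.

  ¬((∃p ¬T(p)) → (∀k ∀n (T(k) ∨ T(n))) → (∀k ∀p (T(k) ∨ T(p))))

Rewrite implications/biconditionals: A → B as ¬A ∨ B.
  ¬(¬(∃p ¬T(p)) ∨ ¬(∀k ∀n (T(k) ∨ T(n))) ∨ (∀k ∀p (T(k) ∨ T(p))))
Move each ¬ inward, flipping quantifiers it crosses:
  (∃p ¬T(p)) ∧ (∀k ∀n (T(k) ∨ T(n))) ∧ (∃k ∃p (¬T(k) ∧ ¬T(p)))
Rename bound variables to avoid capture: k↦r, p↦w1.
  (∃p ¬T(p)) ∧ (∀k ∀n (T(k) ∨ T(n))) ∧ (∃r ∃w1 (¬T(r) ∧ ¬T(w1)))
Extract every quantifier outward, since the variables are now distinct and don't occur free across branches:
  ∃p ∀k ∀n ∃r ∃w1 (¬T(p) ∧ (T(k) ∨ T(n)) ∧ ¬T(r) ∧ ¬T(w1))

∃p ∀k ∀n ∃r ∃w1 (¬T(p) ∧ (T(k) ∨ T(n)) ∧ ¬T(r) ∧ ¬T(w1))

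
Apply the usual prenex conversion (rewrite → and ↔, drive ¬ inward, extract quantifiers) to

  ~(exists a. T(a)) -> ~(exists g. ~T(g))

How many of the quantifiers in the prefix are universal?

1

First replace A → B with ¬A ∨ B.
  ~~(exists a. T(a)) | ~(exists g. ~T(g))
Push ¬ through the quantifiers and connectives to reach negation normal form:
  (exists a. T(a)) | (forall g. T(g))
All bound variables are already distinct, so no renaming is needed.
Pull the quantifiers to the front (each side's bound variable is not free in the other side):
  exists a. forall g. (T(a) | T(g))
The prefix is exists a forall g: 1 universal, 1 existential.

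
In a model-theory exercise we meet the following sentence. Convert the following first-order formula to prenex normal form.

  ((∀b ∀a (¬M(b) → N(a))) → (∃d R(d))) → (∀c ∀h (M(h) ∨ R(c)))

∀b ∀a ∀d ∀c ∀h ((M(b) ∨ N(a)) ∧ ¬R(d) ∨ M(h) ∨ R(c))

Eliminate → and ↔ using ¬ and ∨.
  ¬(¬(∀b ∀a (¬¬M(b) ∨ N(a))) ∨ (∃d R(d))) ∨ (∀c ∀h (M(h) ∨ R(c)))
Push ¬ through the quantifiers and connectives to reach negation normal form:
  (∀b ∀a (M(b) ∨ N(a))) ∧ (∀d ¬R(d)) ∨ (∀c ∀h (M(h) ∨ R(c)))
Extract every quantifier outward, since the variables are now distinct and don't occur free across branches:
  ∀b ∀a ∀d ∀c ∀h ((M(b) ∨ N(a)) ∧ ¬R(d) ∨ M(h) ∨ R(c))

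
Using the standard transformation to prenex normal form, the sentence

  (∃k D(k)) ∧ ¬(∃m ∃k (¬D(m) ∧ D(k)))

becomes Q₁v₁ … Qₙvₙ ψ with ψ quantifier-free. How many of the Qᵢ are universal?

Drive negations inward (¬∀x A ≡ ∃x ¬A, ¬∃x A ≡ ∀x ¬A, De Morgan for ∧/∨):
  (∃k D(k)) ∧ (∀m ∀k (D(m) ∨ ¬D(k)))
Give each quantifier a distinct variable: k↦u.
  (∃k D(k)) ∧ (∀m ∀u (D(m) ∨ ¬D(u)))
Extract every quantifier outward, since the variables are now distinct and don't occur free across branches:
  ∃k ∀m ∀u (D(k) ∧ (D(m) ∨ ¬D(u)))
The prefix is ∃k ∀m ∀u: 2 universal, 1 existential.

2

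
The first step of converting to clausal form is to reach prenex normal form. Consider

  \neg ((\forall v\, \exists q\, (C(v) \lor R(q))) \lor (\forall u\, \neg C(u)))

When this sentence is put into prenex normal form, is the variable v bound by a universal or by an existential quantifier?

Move each ¬ inward, flipping quantifiers it crosses:
  (\exists v\, \forall q\, (\neg C(v) \land \neg R(q))) \land (\exists u\, C(u))
Finally move all quantifiers to the prefix:
  \exists v\, \forall q\, \exists u\, (\neg C(v) \land \neg R(q) \land C(u))
The quantifier \forall v sits under an odd number of negations, so it flips to \exists v.

existential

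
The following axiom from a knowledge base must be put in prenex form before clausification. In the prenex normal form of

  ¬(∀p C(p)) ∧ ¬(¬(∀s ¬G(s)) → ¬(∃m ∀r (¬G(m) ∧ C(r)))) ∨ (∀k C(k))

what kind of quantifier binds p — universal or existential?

Eliminate → and ↔ using ¬ and ∨.
  ¬(∀p C(p)) ∧ ¬(¬¬(∀s ¬G(s)) ∨ ¬(∃m ∀r (¬G(m) ∧ C(r)))) ∨ (∀k C(k))
Move each ¬ inward, flipping quantifiers it crosses:
  (∃p ¬C(p)) ∧ (∃s G(s)) ∧ (∃m ∀r (¬G(m) ∧ C(r))) ∨ (∀k C(k))
All bound variables are already distinct, so no renaming is needed.
Extract every quantifier outward, since the variables are now distinct and don't occur free across branches:
  ∃p ∃s ∃m ∀r ∀k (¬C(p) ∧ G(s) ∧ ¬G(m) ∧ C(r) ∨ C(k))
The quantifier ∀p sits under an odd number of negations (counting the antecedent side of each →), so it flips to ∃p.

existential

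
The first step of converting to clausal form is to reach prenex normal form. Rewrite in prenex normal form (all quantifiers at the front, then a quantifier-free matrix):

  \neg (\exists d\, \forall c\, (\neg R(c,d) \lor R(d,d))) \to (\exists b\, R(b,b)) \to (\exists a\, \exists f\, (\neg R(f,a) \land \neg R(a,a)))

Eliminate → and ↔ using ¬ and ∨.
  \neg \neg (\exists d\, \forall c\, (\neg R(c,d) \lor R(d,d))) \lor \neg (\exists b\, R(b,b)) \lor (\exists a\, \exists f\, (\neg R(f,a) \land \neg R(a,a)))
Move each ¬ inward, flipping quantifiers it crosses:
  (\exists d\, \forall c\, (\neg R(c,d) \lor R(d,d))) \lor (\forall b\, \neg R(b,b)) \lor (\exists a\, \exists f\, (\neg R(f,a) \land \neg R(a,a)))
All bound variables are already distinct, so no renaming is needed.
Pull the quantifiers to the front (each side's bound variable is not free in the other side):
  \exists d\, \forall c\, \forall b\, \exists a\, \exists f\, (\neg R(c,d) \lor R(d,d) \lor \neg R(b,b) \lor \neg R(f,a) \land \neg R(a,a))

\exists d\, \forall c\, \forall b\, \exists a\, \exists f\, (\neg R(c,d) \lor R(d,d) \lor \neg R(b,b) \lor \neg R(f,a) \land \neg R(a,a))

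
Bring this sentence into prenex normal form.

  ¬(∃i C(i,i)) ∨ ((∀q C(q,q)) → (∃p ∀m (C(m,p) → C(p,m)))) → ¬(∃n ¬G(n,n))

Rewrite implications/biconditionals: A → B as ¬A ∨ B.
  ¬(¬(∃i C(i,i)) ∨ ¬(∀q C(q,q)) ∨ (∃p ∀m (¬C(m,p) ∨ C(p,m)))) ∨ ¬(∃n ¬G(n,n))
Push ¬ through the quantifiers and connectives to reach negation normal form:
  (∃i C(i,i)) ∧ (∀q C(q,q)) ∧ (∀p ∃m (C(m,p) ∧ ¬C(p,m))) ∨ (∀n G(n,n))
Finally move all quantifiers to the prefix:
  ∃i ∀q ∀p ∃m ∀n (C(i,i) ∧ C(q,q) ∧ C(m,p) ∧ ¬C(p,m) ∨ G(n,n))

∃i ∀q ∀p ∃m ∀n (C(i,i) ∧ C(q,q) ∧ C(m,p) ∧ ¬C(p,m) ∨ G(n,n))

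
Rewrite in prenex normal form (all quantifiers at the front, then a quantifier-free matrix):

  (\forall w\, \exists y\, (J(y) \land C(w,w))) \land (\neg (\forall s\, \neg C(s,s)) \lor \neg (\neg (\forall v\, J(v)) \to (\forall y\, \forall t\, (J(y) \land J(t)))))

First replace A → B with ¬A ∨ B.
  (\forall w\, \exists y\, (J(y) \land C(w,w))) \land (\neg (\forall s\, \neg C(s,s)) \lor \neg (\neg \neg (\forall v\, J(v)) \lor (\forall y\, \forall t\, (J(y) \land J(t)))))
Push ¬ through the quantifiers and connectives to reach negation normal form:
  (\forall w\, \exists y\, (J(y) \land C(w,w))) \land ((\exists s\, C(s,s)) \lor (\exists v\, \neg J(v)) \land (\exists y\, \exists t\, (\neg J(y) \lor \neg J(t))))
Give each quantifier a distinct variable: y↦x.
  (\forall w\, \exists y\, (J(y) \land C(w,w))) \land ((\exists s\, C(s,s)) \lor (\exists v\, \neg J(v)) \land (\exists x\, \exists t\, (\neg J(x) \lor \neg J(t))))
Finally move all quantifiers to the prefix:
  \forall w\, \exists y\, \exists s\, \exists v\, \exists x\, \exists t\, (J(y) \land C(w,w) \land (C(s,s) \lor \neg J(v) \land (\neg J(x) \lor \neg J(t))))

\forall w\, \exists y\, \exists s\, \exists v\, \exists x\, \exists t\, (J(y) \land C(w,w) \land (C(s,s) \lor \neg J(v) \land (\neg J(x) \lor \neg J(t))))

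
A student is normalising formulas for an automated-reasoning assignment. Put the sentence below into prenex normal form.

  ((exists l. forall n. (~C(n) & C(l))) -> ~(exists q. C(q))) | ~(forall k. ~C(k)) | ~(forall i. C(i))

Rewrite implications/biconditionals: A → B as ¬A ∨ B.
  ~(exists l. forall n. (~C(n) & C(l))) | ~(exists q. C(q)) | ~(forall k. ~C(k)) | ~(forall i. C(i))
Move each ¬ inward, flipping quantifiers it crosses:
  (forall l. exists n. (C(n) | ~C(l))) | (forall q. ~C(q)) | (exists k. C(k)) | (exists i. ~C(i))
All bound variables are already distinct, so no renaming is needed.
Extract every quantifier outward, since the variables are now distinct and don't occur free across branches:
  forall l. exists n. forall q. exists k. exists i. (C(n) | ~C(l) | ~C(q) | C(k) | ~C(i))

forall l. exists n. forall q. exists k. exists i. (C(n) | ~C(l) | ~C(q) | C(k) | ~C(i))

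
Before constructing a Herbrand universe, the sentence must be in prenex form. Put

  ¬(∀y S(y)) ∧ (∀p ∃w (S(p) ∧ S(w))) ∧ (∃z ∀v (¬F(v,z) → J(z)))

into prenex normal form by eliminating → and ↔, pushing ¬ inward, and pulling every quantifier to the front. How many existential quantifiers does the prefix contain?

3

Eliminate → and ↔ using ¬ and ∨.
  ¬(∀y S(y)) ∧ (∀p ∃w (S(p) ∧ S(w))) ∧ (∃z ∀v (¬¬F(v,z) ∨ J(z)))
Drive negations inward (¬∀x A ≡ ∃x ¬A, ¬∃x A ≡ ∀x ¬A, De Morgan for ∧/∨):
  (∃y ¬S(y)) ∧ (∀p ∃w (S(p) ∧ S(w))) ∧ (∃z ∀v (F(v,z) ∨ J(z)))
All bound variables are already distinct, so no renaming is needed.
Finally move all quantifiers to the prefix:
  ∃y ∀p ∃w ∃z ∀v (¬S(y) ∧ S(p) ∧ S(w) ∧ (F(v,z) ∨ J(z)))
The prefix is ∃y ∀p ∃w ∃z ∀v: 2 universal, 3 existential.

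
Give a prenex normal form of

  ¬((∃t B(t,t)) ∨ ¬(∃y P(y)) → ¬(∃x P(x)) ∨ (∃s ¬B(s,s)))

Rewrite implications/biconditionals: A → B as ¬A ∨ B.
  ¬(¬((∃t B(t,t)) ∨ ¬(∃y P(y))) ∨ ¬(∃x P(x)) ∨ (∃s ¬B(s,s)))
Push ¬ through the quantifiers and connectives to reach negation normal form:
  ((∃t B(t,t)) ∨ (∀y ¬P(y))) ∧ (∃x P(x)) ∧ (∀s B(s,s))
All bound variables are already distinct, so no renaming is needed.
Finally move all quantifiers to the prefix:
  ∃t ∀y ∃x ∀s ((B(t,t) ∨ ¬P(y)) ∧ P(x) ∧ B(s,s))

∃t ∀y ∃x ∀s ((B(t,t) ∨ ¬P(y)) ∧ P(x) ∧ B(s,s))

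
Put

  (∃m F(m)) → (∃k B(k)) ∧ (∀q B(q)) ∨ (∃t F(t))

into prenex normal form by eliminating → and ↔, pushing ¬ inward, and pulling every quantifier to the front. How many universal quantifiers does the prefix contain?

First replace A → B with ¬A ∨ B.
  ¬(∃m F(m)) ∨ (∃k B(k)) ∧ (∀q B(q)) ∨ (∃t F(t))
Push ¬ through the quantifiers and connectives to reach negation normal form:
  (∀m ¬F(m)) ∨ (∃k B(k)) ∧ (∀q B(q)) ∨ (∃t F(t))
All bound variables are already distinct, so no renaming is needed.
Finally move all quantifiers to the prefix:
  ∀m ∃k ∀q ∃t (¬F(m) ∨ B(k) ∧ B(q) ∨ F(t))
The prefix is ∀m ∃k ∀q ∃t: 2 universal, 2 existential.

2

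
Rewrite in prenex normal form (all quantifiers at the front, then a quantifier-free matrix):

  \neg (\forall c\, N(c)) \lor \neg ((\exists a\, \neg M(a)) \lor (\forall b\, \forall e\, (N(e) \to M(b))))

\exists c\, \forall a\, \exists b\, \exists e\, (\neg N(c) \lor M(a) \land N(e) \land \neg M(b))

First replace A → B with ¬A ∨ B.
  \neg (\forall c\, N(c)) \lor \neg ((\exists a\, \neg M(a)) \lor (\forall b\, \forall e\, (\neg N(e) \lor M(b))))
Move each ¬ inward, flipping quantifiers it crosses:
  (\exists c\, \neg N(c)) \lor (\forall a\, M(a)) \land (\exists b\, \exists e\, (N(e) \land \neg M(b)))
All bound variables are already distinct, so no renaming is needed.
Finally move all quantifiers to the prefix:
  \exists c\, \forall a\, \exists b\, \exists e\, (\neg N(c) \lor M(a) \land N(e) \land \neg M(b))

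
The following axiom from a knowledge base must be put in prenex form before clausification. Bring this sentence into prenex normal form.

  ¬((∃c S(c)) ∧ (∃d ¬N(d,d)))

∀c ∀d (¬S(c) ∨ N(d,d))

Move each ¬ inward, flipping quantifiers it crosses:
  (∀c ¬S(c)) ∨ (∀d N(d,d))
Extract every quantifier outward, since the variables are now distinct and don't occur free across branches:
  ∀c ∀d (¬S(c) ∨ N(d,d))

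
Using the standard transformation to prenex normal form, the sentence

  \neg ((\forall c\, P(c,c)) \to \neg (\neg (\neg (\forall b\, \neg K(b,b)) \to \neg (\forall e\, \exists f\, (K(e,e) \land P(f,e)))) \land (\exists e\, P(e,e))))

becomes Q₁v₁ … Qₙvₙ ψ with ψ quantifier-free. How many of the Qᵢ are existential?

First replace A → B with ¬A ∨ B.
  \neg (\neg (\forall c\, P(c,c)) \lor \neg (\neg (\neg \neg (\forall b\, \neg K(b,b)) \lor \neg (\forall e\, \exists f\, (K(e,e) \land P(f,e)))) \land (\exists e\, P(e,e))))
Push ¬ through the quantifiers and connectives to reach negation normal form:
  (\forall c\, P(c,c)) \land (\exists b\, K(b,b)) \land (\forall e\, \exists f\, (K(e,e) \land P(f,e))) \land (\exists e\, P(e,e))
Rename bound variables to avoid capture: e↦x1.
  (\forall c\, P(c,c)) \land (\exists b\, K(b,b)) \land (\forall e\, \exists f\, (K(e,e) \land P(f,e))) \land (\exists x1\, P(x1,x1))
Extract every quantifier outward, since the variables are now distinct and don't occur free across branches:
  \forall c\, \exists b\, \forall e\, \exists f\, \exists x1\, (P(c,c) \land K(b,b) \land K(e,e) \land P(f,e) \land P(x1,x1))
The prefix is \forall c \exists b \forall e \exists f \exists x1: 2 universal, 3 existential.

3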